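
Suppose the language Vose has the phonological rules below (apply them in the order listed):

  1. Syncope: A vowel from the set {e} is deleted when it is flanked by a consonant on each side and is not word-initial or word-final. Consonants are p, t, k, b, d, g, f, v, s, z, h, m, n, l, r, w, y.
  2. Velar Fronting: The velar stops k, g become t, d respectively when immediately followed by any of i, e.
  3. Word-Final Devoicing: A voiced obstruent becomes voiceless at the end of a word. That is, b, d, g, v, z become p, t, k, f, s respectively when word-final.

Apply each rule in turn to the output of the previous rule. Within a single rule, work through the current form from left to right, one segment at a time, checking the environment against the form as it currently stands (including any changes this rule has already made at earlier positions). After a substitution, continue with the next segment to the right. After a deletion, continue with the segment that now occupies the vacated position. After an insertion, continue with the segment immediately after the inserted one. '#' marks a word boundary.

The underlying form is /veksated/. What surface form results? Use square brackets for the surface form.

1 Syncope: [veksated] → [vksatd]
2 Velar Fronting: no change — [vksatd]
3 Word-Final Devoicing: [vksatd] → [vksatt]

[vksatt]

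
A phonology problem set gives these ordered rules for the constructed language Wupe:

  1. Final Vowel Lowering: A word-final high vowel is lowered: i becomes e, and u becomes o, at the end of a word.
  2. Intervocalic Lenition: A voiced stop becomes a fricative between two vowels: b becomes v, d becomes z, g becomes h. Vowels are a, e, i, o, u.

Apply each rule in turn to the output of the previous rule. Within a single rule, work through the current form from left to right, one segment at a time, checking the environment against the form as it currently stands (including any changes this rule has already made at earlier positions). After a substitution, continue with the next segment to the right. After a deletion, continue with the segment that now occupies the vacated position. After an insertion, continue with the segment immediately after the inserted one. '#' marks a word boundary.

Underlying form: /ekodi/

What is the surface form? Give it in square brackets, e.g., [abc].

[ekoze]

1 Final Vowel Lowering: [ekodi] → [ekode]
2 Intervocalic Lenition: [ekode] → [ekoze]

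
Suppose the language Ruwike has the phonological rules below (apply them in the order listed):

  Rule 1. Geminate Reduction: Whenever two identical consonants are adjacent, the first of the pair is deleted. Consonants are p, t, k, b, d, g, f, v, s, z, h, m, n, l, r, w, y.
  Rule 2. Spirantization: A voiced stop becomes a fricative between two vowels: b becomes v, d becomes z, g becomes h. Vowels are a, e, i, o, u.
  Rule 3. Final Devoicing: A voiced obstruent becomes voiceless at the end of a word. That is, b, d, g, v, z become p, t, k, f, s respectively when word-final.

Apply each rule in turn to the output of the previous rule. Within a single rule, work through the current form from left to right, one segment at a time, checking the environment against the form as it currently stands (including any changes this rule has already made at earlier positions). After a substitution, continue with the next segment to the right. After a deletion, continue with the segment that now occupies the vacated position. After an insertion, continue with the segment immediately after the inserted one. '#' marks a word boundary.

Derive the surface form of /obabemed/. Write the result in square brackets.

[ovavemet]

Rule 1 Geminate Reduction: no change — [obabemed]
Rule 2 Spirantization: [obabemed] → [ovavemed]
Rule 3 Final Devoicing: [ovavemed] → [ovavemet]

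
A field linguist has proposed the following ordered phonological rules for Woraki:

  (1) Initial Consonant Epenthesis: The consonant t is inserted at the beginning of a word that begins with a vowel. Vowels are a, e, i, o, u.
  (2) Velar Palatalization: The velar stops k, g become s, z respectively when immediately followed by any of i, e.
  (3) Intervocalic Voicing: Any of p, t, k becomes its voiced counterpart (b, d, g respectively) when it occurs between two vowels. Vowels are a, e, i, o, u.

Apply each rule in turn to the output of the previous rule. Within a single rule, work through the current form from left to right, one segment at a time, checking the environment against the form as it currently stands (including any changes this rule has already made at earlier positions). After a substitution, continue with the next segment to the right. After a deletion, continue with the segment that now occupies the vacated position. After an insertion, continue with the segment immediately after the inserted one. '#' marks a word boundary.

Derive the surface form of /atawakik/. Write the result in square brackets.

(1) Initial Consonant Epenthesis: [atawakik] → [tatawakik]
(2) Velar Palatalization: [tatawakik] → [tatawasik]
(3) Intervocalic Voicing: [tatawasik] → [tadawasik]

[tadawasik]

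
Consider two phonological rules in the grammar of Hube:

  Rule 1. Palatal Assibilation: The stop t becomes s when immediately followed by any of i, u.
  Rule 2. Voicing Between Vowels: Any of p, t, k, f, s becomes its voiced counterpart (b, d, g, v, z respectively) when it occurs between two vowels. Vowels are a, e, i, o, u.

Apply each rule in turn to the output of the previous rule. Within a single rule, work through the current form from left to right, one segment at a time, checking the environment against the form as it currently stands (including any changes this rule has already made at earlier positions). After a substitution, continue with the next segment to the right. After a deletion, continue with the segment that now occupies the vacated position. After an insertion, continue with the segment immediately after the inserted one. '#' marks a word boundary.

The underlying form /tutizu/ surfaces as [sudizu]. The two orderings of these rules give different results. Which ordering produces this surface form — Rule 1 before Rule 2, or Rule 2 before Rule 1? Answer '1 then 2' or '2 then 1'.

2 then 1

Order 1 then 2:
  1 Palatal Assibilation: [tutizu] → [susizu]
  2 Voicing Between Vowels: [susizu] → [suzizu]
  result: [suzizu]
Order 2 then 1:
  2 Voicing Between Vowels: [tutizu] → [tudizu]
  1 Palatal Assibilation: [tudizu] → [sudizu]
  result: [sudizu]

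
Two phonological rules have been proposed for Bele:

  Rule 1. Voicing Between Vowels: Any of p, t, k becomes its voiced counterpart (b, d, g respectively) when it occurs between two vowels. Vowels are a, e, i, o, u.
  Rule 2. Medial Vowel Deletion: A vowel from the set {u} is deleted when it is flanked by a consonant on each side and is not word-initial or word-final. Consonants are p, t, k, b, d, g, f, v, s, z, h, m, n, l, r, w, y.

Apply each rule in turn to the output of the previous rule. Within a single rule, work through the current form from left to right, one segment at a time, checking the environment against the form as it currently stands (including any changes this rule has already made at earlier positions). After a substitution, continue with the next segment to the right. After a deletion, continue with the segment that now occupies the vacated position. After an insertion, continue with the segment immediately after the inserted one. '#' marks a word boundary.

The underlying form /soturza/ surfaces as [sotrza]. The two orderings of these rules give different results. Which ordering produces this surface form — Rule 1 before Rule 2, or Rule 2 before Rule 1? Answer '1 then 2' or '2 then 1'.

2 then 1

Order 1 then 2:
  1 Voicing Between Vowels: [soturza] → [sodurza]
  2 Medial Vowel Deletion: [sodurza] → [sodrza]
  result: [sodrza]
Order 2 then 1:
  2 Medial Vowel Deletion: [soturza] → [sotrza]
  1 Voicing Between Vowels: no change — [sotrza]
  result: [sotrza]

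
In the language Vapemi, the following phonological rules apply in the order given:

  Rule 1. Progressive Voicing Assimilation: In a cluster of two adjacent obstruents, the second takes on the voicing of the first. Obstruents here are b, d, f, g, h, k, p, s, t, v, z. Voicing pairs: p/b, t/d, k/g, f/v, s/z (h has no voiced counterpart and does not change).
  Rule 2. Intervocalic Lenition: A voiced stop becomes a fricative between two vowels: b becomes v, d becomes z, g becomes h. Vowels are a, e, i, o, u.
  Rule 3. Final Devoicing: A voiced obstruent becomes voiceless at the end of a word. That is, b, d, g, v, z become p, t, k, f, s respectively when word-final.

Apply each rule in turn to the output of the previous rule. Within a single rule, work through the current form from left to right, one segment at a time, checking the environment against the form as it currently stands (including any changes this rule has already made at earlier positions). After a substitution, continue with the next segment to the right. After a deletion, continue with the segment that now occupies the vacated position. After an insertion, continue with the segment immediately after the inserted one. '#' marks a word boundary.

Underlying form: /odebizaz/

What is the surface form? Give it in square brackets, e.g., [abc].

Rule 1 Progressive Voicing Assimilation: no change — [odebizaz]
Rule 2 Intervocalic Lenition: [odebizaz] → [ozevizaz]
Rule 3 Final Devoicing: [ozevizaz] → [ozevizas]

[ozevizas]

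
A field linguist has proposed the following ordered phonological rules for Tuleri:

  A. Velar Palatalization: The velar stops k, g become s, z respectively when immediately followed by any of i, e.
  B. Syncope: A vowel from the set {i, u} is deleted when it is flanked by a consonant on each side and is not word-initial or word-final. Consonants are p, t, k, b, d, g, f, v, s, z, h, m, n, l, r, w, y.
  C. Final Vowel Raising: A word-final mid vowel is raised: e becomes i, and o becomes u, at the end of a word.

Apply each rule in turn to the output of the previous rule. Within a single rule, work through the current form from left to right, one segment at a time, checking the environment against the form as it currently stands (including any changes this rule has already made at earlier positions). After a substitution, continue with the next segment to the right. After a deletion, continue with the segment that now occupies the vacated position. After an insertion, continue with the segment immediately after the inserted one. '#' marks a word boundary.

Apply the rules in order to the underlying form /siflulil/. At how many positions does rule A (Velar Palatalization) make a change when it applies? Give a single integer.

0

A Velar Palatalization: no change — [siflulil]
B Syncope: [siflulil] → [sflll]
C Final Vowel Raising: no change — [sflll]
Rule A changed 0 position(s).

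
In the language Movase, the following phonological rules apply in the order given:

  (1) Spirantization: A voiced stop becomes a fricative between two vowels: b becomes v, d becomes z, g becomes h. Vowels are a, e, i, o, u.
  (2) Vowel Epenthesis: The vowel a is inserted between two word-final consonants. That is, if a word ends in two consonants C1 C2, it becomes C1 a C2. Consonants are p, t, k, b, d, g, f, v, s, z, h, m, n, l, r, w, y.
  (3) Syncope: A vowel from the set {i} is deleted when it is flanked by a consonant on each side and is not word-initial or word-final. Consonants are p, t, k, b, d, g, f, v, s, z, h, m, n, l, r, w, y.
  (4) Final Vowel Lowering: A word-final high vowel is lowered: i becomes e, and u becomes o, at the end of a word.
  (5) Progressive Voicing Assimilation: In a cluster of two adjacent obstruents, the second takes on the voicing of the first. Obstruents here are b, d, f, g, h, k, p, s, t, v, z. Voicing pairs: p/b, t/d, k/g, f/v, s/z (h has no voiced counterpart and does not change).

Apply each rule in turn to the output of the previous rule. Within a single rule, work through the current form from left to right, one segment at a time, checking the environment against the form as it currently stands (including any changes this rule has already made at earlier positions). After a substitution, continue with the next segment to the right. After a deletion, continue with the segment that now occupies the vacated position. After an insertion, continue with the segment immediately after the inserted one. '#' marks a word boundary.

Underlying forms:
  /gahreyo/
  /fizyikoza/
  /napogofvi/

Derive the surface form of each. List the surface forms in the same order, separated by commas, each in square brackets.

[gahreyo], [fsykoza], [napohoffe]

/gahreyo/:
  (1) Spirantization: no change — [gahreyo]
  (2) Vowel Epenthesis: no change — [gahreyo]
  (3) Syncope: no change — [gahreyo]
  (4) Final Vowel Lowering: no change — [gahreyo]
  (5) Progressive Voicing Assimilation: no change — [gahreyo]
/fizyikoza/:
  (1) Spirantization: no change — [fizyikoza]
  (2) Vowel Epenthesis: no change — [fizyikoza]
  (3) Syncope: [fizyikoza] → [fzykoza]
  (4) Final Vowel Lowering: no change — [fzykoza]
  (5) Progressive Voicing Assimilation: [fzykoza] → [fsykoza]
/napogofvi/:
  (1) Spirantization: [napogofvi] → [napohofvi]
  (2) Vowel Epenthesis: no change — [napohofvi]
  (3) Syncope: no change — [napohofvi]
  (4) Final Vowel Lowering: [napohofvi] → [napohofve]
  (5) Progressive Voicing Assimilation: [napohofve] → [napohoffe]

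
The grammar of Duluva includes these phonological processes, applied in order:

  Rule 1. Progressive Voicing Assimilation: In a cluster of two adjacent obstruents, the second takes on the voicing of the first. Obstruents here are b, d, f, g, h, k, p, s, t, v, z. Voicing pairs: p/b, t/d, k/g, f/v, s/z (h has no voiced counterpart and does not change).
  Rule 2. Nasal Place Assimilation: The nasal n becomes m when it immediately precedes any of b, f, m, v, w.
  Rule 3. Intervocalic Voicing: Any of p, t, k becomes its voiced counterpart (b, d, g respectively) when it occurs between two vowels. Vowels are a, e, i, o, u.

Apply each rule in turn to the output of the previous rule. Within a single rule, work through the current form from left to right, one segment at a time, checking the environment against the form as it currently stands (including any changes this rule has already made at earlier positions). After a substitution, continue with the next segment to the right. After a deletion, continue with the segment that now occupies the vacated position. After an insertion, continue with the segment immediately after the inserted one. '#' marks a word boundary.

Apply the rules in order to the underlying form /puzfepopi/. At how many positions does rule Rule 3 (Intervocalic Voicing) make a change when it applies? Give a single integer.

2

Rule 1 Progressive Voicing Assimilation: [puzfepopi] → [puzvepopi]
Rule 2 Nasal Place Assimilation: no change — [puzvepopi]
Rule 3 Intervocalic Voicing: [puzvepopi] → [puzvebobi]
Rule Rule 3 changed 2 position(s).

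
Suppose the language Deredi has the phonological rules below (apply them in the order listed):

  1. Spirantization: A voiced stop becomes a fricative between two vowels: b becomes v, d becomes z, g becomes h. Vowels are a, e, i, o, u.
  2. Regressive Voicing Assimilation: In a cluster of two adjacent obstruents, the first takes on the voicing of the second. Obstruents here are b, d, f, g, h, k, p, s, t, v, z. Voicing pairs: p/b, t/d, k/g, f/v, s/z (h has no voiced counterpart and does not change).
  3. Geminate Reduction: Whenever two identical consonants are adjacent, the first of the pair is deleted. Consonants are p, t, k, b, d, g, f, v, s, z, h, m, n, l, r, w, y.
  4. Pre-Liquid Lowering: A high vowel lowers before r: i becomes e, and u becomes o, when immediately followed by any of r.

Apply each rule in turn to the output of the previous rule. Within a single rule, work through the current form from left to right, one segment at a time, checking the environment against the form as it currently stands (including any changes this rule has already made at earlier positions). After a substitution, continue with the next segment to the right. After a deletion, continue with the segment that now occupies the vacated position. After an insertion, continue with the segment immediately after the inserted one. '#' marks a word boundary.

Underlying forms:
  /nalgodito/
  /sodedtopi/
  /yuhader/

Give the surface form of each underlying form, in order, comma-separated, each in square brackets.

/nalgodito/:
  1 Spirantization: [nalgodito] → [nalgozito]
  2 Regressive Voicing Assimilation: no change — [nalgozito]
  3 Geminate Reduction: no change — [nalgozito]
  4 Pre-Liquid Lowering: no change — [nalgozito]
/sodedtopi/:
  1 Spirantization: [sodedtopi] → [sozedtopi]
  2 Regressive Voicing Assimilation: [sozedtopi] → [sozettopi]
  3 Geminate Reduction: [sozettopi] → [sozetopi]
  4 Pre-Liquid Lowering: no change — [sozetopi]
/yuhader/:
  1 Spirantization: [yuhader] → [yuhazer]
  2 Regressive Voicing Assimilation: no change — [yuhazer]
  3 Geminate Reduction: no change — [yuhazer]
  4 Pre-Liquid Lowering: no change — [yuhazer]

[nalgozito], [sozetopi], [yuhazer]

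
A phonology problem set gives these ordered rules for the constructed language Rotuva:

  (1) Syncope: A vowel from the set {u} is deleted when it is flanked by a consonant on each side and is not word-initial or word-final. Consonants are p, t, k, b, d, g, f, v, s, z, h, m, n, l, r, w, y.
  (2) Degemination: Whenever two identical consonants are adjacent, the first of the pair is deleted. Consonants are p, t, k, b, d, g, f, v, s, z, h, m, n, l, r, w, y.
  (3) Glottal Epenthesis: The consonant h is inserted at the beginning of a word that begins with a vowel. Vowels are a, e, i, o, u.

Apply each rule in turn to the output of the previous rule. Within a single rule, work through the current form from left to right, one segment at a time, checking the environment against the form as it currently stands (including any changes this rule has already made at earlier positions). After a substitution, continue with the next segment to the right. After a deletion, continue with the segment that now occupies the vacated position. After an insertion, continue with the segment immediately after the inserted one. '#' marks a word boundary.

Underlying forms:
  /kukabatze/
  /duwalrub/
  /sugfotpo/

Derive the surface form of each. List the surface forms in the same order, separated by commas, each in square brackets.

[kabatze], [dwalrb], [sgfotpo]

/kukabatze/:
  (1) Syncope: [kukabatze] → [kkabatze]
  (2) Degemination: [kkabatze] → [kabatze]
  (3) Glottal Epenthesis: no change — [kabatze]
/duwalrub/:
  (1) Syncope: [duwalrub] → [dwalrb]
  (2) Degemination: no change — [dwalrb]
  (3) Glottal Epenthesis: no change — [dwalrb]
/sugfotpo/:
  (1) Syncope: [sugfotpo] → [sgfotpo]
  (2) Degemination: no change — [sgfotpo]
  (3) Glottal Epenthesis: no change — [sgfotpo]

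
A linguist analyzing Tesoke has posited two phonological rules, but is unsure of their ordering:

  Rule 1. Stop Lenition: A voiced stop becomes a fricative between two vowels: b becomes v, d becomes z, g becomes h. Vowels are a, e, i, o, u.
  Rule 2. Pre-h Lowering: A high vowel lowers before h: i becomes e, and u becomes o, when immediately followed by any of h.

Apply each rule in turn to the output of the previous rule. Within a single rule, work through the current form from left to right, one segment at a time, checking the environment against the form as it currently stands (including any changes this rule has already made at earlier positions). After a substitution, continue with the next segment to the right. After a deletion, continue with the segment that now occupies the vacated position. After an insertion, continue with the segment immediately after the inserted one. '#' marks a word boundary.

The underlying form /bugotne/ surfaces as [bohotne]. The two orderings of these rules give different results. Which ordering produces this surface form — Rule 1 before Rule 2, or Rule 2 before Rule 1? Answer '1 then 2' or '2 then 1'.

Order 1 then 2:
  1 Stop Lenition: [bugotne] → [buhotne]
  2 Pre-h Lowering: [buhotne] → [bohotne]
  result: [bohotne]
Order 2 then 1:
  2 Pre-h Lowering: no change — [bugotne]
  1 Stop Lenition: [bugotne] → [buhotne]
  result: [buhotne]

1 then 2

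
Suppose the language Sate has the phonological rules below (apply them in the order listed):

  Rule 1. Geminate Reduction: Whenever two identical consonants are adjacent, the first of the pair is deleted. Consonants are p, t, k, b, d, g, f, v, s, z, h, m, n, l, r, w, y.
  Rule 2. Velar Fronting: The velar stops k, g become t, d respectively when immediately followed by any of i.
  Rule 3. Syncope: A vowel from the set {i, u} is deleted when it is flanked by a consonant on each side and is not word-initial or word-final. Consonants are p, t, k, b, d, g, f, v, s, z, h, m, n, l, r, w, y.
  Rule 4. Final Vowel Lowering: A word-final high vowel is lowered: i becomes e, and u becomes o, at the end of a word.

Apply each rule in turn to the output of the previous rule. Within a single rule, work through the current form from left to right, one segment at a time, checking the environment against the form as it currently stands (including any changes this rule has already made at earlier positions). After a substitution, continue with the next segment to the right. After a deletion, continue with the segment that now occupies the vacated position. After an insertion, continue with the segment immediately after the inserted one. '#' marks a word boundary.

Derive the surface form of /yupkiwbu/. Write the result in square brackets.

[yptwbo]

Rule 1 Geminate Reduction: no change — [yupkiwbu]
Rule 2 Velar Fronting: [yupkiwbu] → [yuptiwbu]
Rule 3 Syncope: [yuptiwbu] → [yptwbu]
Rule 4 Final Vowel Lowering: [yptwbu] → [yptwbo]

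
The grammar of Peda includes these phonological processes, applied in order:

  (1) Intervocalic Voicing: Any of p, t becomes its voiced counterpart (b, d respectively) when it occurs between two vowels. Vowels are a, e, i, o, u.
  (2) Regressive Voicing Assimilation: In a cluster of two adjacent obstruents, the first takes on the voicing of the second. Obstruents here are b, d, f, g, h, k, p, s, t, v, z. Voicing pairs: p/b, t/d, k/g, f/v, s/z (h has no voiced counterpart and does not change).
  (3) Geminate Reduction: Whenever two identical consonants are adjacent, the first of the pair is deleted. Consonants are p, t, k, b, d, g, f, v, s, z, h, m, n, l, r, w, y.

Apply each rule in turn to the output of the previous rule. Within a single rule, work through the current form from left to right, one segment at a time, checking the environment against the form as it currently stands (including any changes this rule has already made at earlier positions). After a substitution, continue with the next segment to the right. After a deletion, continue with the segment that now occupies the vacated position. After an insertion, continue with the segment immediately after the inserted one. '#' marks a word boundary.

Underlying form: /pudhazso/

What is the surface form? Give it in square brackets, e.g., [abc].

(1) Intervocalic Voicing: no change — [pudhazso]
(2) Regressive Voicing Assimilation: [pudhazso] → [puthasso]
(3) Geminate Reduction: [puthasso] → [puthaso]

[puthaso]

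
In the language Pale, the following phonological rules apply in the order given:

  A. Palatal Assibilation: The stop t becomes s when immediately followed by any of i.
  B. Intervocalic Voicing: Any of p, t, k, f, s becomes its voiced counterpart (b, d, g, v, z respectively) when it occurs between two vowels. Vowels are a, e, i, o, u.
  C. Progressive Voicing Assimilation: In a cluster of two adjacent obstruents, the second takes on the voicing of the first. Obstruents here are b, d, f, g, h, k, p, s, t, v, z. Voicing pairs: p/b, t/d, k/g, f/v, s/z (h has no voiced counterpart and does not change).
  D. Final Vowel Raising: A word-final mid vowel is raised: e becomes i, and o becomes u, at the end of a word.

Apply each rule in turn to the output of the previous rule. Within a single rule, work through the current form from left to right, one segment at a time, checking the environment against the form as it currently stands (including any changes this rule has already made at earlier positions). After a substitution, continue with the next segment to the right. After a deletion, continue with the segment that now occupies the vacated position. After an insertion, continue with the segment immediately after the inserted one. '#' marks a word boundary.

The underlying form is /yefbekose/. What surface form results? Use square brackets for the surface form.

[yefpegozi]

A Palatal Assibilation: no change — [yefbekose]
B Intervocalic Voicing: [yefbekose] → [yefbegoze]
C Progressive Voicing Assimilation: [yefbegoze] → [yefpegoze]
D Final Vowel Raising: [yefpegoze] → [yefpegozi]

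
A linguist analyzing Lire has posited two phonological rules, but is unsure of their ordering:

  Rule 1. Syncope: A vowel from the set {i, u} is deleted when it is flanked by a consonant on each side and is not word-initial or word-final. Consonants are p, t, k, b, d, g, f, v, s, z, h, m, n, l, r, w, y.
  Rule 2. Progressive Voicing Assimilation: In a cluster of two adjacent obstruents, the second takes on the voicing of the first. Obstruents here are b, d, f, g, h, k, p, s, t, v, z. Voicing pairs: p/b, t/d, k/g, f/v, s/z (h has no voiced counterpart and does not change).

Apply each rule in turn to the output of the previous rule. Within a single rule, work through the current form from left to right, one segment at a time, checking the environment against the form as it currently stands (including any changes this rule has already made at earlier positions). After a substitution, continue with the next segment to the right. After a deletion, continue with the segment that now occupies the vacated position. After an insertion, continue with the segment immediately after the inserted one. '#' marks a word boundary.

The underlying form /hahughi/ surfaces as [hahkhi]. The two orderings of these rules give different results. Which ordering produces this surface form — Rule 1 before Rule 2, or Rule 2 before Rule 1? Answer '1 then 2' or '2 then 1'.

Order 1 then 2:
  1 Syncope: [hahughi] → [hahghi]
  2 Progressive Voicing Assimilation: [hahghi] → [hahkhi]
  result: [hahkhi]
Order 2 then 1:
  2 Progressive Voicing Assimilation: no change — [hahughi]
  1 Syncope: [hahughi] → [hahghi]
  result: [hahghi]

1 then 2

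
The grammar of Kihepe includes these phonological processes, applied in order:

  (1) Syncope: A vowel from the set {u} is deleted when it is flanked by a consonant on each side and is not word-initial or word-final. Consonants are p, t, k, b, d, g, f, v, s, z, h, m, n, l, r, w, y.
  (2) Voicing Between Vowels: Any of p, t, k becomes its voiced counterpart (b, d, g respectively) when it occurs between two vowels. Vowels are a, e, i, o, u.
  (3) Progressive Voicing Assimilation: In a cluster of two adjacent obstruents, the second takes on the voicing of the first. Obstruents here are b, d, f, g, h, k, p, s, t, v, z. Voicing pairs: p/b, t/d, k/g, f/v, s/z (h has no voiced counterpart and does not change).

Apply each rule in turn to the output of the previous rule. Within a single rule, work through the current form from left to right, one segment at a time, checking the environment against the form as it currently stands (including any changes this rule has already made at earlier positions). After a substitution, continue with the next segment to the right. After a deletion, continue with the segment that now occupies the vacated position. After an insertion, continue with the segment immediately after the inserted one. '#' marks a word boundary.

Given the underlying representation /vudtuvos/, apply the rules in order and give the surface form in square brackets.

(1) Syncope: [vudtuvos] → [vdtvos]
(2) Voicing Between Vowels: no change — [vdtvos]
(3) Progressive Voicing Assimilation: [vdtvos] → [vddvos]

[vddvos]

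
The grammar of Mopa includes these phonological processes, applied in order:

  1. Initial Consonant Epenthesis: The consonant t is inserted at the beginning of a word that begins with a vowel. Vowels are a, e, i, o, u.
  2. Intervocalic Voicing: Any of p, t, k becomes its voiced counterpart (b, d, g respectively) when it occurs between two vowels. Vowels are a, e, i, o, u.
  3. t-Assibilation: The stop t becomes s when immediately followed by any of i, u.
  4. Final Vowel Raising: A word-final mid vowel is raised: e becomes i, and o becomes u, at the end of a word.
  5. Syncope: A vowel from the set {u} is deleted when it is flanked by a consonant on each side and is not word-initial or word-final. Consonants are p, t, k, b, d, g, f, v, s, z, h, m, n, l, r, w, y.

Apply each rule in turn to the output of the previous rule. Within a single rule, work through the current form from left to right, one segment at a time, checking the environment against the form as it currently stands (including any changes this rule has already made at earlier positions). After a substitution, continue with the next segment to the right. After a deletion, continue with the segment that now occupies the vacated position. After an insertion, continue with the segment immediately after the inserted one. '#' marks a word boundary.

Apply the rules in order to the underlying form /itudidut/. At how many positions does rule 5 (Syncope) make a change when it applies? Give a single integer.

2

1 Initial Consonant Epenthesis: [itudidut] → [titudidut]
2 Intervocalic Voicing: [titudidut] → [tidudidut]
3 t-Assibilation: [tidudidut] → [sidudidut]
4 Final Vowel Raising: no change — [sidudidut]
5 Syncope: [sidudidut] → [siddidt]
Rule 5 changed 2 position(s).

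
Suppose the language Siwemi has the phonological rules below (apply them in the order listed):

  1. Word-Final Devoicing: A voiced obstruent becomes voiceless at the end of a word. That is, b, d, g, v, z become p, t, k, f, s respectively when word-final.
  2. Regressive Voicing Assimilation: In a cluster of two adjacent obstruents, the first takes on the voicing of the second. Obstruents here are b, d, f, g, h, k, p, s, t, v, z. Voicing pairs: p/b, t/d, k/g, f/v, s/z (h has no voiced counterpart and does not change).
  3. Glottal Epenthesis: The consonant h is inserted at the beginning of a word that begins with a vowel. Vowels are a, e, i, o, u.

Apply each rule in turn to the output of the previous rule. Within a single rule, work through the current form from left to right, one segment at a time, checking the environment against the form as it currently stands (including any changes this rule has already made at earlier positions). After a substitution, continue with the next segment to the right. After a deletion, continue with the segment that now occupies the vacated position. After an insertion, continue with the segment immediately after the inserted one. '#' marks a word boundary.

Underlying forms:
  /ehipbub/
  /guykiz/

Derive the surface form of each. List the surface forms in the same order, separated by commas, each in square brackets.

[hehibbup], [guykis]

/ehipbub/:
  1 Word-Final Devoicing: [ehipbub] → [ehipbup]
  2 Regressive Voicing Assimilation: [ehipbup] → [ehibbup]
  3 Glottal Epenthesis: [ehibbup] → [hehibbup]
/guykiz/:
  1 Word-Final Devoicing: [guykiz] → [guykis]
  2 Regressive Voicing Assimilation: no change — [guykis]
  3 Glottal Epenthesis: no change — [guykis]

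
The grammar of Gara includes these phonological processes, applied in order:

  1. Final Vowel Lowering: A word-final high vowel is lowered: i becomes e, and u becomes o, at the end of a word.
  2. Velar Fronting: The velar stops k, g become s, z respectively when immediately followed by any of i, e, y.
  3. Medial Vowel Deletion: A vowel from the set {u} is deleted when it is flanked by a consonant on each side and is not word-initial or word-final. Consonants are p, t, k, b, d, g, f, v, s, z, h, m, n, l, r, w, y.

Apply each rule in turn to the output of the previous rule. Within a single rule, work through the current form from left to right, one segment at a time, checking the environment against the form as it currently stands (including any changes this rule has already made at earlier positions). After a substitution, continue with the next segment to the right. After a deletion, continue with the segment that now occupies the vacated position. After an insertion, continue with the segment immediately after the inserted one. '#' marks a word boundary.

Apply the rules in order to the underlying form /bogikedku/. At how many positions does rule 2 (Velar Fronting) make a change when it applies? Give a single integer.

1 Final Vowel Lowering: [bogikedku] → [bogikedko]
2 Velar Fronting: [bogikedko] → [bozisedko]
3 Medial Vowel Deletion: no change — [bozisedko]
Rule 2 changed 2 position(s).

2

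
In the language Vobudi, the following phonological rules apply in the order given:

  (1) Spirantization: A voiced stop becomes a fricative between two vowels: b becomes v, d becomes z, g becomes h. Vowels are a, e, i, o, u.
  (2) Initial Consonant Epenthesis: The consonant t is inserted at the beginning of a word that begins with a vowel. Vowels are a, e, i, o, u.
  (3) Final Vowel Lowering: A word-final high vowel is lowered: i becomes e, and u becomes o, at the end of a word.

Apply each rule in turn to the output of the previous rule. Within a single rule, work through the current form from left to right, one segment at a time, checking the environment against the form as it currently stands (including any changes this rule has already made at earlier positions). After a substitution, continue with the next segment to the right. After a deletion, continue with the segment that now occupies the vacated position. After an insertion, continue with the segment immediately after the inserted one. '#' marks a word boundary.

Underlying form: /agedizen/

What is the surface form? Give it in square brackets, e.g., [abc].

[tahezizen]

(1) Spirantization: [agedizen] → [ahezizen]
(2) Initial Consonant Epenthesis: [ahezizen] → [tahezizen]
(3) Final Vowel Lowering: no change — [tahezizen]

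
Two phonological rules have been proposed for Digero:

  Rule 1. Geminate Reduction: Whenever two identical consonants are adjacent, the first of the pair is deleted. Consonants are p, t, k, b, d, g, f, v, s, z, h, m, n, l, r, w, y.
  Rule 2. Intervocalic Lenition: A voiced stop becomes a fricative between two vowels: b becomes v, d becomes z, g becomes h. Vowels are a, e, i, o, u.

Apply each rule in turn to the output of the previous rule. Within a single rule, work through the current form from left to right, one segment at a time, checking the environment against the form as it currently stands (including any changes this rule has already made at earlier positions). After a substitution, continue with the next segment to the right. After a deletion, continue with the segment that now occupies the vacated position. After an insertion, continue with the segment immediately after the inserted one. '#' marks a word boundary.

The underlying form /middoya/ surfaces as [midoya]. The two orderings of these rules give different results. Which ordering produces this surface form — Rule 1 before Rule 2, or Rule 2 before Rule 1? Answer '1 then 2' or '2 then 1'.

2 then 1

Order 1 then 2:
  1 Geminate Reduction: [middoya] → [midoya]
  2 Intervocalic Lenition: [midoya] → [mizoya]
  result: [mizoya]
Order 2 then 1:
  2 Intervocalic Lenition: no change — [middoya]
  1 Geminate Reduction: [middoya] → [midoya]
  result: [midoya]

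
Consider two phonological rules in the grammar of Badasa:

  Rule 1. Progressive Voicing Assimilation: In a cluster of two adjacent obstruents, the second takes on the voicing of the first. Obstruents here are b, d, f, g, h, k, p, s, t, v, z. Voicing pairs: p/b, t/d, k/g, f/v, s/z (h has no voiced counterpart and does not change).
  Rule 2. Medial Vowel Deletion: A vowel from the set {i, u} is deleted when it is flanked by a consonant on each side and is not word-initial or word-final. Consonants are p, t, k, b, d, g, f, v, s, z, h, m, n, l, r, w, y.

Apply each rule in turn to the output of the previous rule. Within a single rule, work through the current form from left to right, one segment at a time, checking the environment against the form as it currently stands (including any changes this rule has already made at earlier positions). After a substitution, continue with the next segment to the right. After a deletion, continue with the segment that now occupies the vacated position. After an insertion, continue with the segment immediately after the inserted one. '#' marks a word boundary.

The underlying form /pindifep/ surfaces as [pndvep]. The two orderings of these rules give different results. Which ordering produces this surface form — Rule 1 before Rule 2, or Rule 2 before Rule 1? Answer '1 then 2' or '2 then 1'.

Order 1 then 2:
  1 Progressive Voicing Assimilation: no change — [pindifep]
  2 Medial Vowel Deletion: [pindifep] → [pndfep]
  result: [pndfep]
Order 2 then 1:
  2 Medial Vowel Deletion: [pindifep] → [pndfep]
  1 Progressive Voicing Assimilation: [pndfep] → [pndvep]
  result: [pndvep]

2 then 1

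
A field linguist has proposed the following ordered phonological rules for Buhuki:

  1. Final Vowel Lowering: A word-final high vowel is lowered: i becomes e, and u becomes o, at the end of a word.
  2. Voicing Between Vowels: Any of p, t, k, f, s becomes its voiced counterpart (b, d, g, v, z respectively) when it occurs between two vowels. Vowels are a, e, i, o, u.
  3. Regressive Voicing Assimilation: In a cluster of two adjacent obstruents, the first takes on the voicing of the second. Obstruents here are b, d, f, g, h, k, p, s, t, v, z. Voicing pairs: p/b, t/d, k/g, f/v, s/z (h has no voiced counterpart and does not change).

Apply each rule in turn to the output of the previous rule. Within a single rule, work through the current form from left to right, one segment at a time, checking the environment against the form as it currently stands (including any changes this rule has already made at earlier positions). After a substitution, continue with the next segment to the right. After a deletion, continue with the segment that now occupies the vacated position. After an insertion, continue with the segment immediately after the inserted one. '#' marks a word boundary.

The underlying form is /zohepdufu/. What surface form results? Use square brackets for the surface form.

[zohebduvo]

1 Final Vowel Lowering: [zohepdufu] → [zohepdufo]
2 Voicing Between Vowels: [zohepdufo] → [zohepduvo]
3 Regressive Voicing Assimilation: [zohepduvo] → [zohebduvo]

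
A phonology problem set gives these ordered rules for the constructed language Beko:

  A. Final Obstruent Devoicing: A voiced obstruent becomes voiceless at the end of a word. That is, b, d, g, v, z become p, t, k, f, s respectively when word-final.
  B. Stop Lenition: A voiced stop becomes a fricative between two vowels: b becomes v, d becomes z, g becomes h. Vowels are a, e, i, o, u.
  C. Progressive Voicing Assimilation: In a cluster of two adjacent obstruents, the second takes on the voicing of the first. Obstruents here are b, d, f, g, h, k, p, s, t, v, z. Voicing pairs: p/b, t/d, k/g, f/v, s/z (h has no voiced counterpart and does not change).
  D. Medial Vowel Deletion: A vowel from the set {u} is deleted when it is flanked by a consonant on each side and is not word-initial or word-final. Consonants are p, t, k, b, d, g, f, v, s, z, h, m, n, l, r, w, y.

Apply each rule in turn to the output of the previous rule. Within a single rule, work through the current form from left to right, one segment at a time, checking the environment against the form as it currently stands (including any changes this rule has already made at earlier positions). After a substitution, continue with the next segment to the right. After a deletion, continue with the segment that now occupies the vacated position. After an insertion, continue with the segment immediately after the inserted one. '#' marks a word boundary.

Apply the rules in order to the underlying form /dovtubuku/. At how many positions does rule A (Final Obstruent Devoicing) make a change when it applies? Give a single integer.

A Final Obstruent Devoicing: no change — [dovtubuku]
B Stop Lenition: [dovtubuku] → [dovtuvuku]
C Progressive Voicing Assimilation: [dovtuvuku] → [dovduvuku]
D Medial Vowel Deletion: [dovduvuku] → [dovdvku]
Rule A changed 0 position(s).

0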